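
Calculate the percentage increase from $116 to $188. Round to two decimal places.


Find the absolute change:
|188 - 116| = 72
Divide by original and multiply by 100:
72 / 116 x 100 = 62.0689...% ≈ 62.07%

62.07%


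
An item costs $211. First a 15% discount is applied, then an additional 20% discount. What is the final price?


First discount:
15% of $211 = $31.65
Price after first discount:
$211 - $31.65 = $179.35
Second discount:
20% of $179.35 = $35.87
Final price:
$179.35 - $35.87 = $143.48

$143.48


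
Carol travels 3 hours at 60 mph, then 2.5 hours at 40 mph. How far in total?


Leg 1 distance:
60 x 3 = 180 miles
Leg 2 distance:
40 x 2.5 = 100 miles
Total distance:
180 + 100 = 280 miles

280 miles


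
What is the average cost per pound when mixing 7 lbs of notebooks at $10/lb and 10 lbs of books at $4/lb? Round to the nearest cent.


Cost of notebooks:
7 x $10 = $70
Cost of books:
10 x $4 = $40
Total cost: $70 + $40 = $110
Total weight: 17 lbs
Average: $110 / 17 = $6.4705... ≈ $6.47/lb

$6.47/lb


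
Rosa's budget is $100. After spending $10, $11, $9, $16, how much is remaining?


Add up expenses:
$10 + $11 + $9 + $16 = $46
Subtract from budget:
$100 - $46 = $54

$54


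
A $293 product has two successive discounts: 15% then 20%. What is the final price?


First discount:
15% of $293 = $43.95
Price after first discount:
$293 - $43.95 = $249.05
Second discount:
20% of $249.05 = $49.81
Final price:
$249.05 - $49.81 = $199.24

$199.24


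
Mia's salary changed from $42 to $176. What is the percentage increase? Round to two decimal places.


Find the absolute change:
|176 - 42| = 134
Divide by original and multiply by 100:
134 / 42 x 100 = 319.0476...% ≈ 319.05%

319.05%


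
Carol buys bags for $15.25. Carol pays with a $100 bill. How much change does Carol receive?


Start with the amount paid:
$100
Subtract the price:
$100 - $15.25 = $84.75

$84.75


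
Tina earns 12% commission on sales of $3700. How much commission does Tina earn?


Convert rate to decimal:
12% = 0.12
Multiply by sales:
$3700 x 0.12 = $444

$444


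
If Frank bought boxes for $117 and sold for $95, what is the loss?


Selling price = $95
Cost price = $117
Loss = cost price - selling price:
Loss = $117 - $95 = $22

$22


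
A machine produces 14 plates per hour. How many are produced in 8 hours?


Production rate: 14 plates per hour
Time: 8 hours
Total: 14 x 8 = 112 plates

112 plates


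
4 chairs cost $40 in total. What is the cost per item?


Total cost: $40
Number of items: 4
Unit price: $40 / 4 = $10

$10


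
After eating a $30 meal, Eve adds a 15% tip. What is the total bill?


Calculate the tip:
15% of $30 = $4.50
Add tip to meal cost:
$30 + $4.50 = $34.50

$34.50


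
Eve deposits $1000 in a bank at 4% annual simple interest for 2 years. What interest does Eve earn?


Use the formula I = P x R x T / 100
P x R x T = 1000 x 4 x 2 = 8000
I = 8000 / 100 = $80

$80


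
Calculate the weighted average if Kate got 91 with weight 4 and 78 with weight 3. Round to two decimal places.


Weighted sum:
4 x 91 + 3 x 78 = 598
Total weight:
4 + 3 = 7
Weighted average:
598 / 7 = 85.4285... ≈ 85.43

85.43


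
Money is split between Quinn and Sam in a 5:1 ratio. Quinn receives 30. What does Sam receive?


Find the multiplier:
30 / 5 = 6
Apply to Sam's share:
1 x 6 = 6

6


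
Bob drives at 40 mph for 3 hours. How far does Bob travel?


Use the formula: distance = speed x time
Speed = 40 mph, Time = 3 hours
40 x 3 = 120 miles

120 miles


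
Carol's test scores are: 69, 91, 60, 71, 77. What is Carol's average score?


Add the scores:
69 + 91 + 60 + 71 + 77 = 368
Divide by the number of tests:
368 / 5 = 73.6

73.6


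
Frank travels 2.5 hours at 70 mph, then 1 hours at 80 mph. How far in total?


Leg 1 distance:
70 x 2.5 = 175 miles
Leg 2 distance:
80 x 1 = 80 miles
Total distance:
175 + 80 = 255 miles

255 miles


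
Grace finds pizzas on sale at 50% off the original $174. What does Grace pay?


Calculate the discount amount:
50% of $174 = $87
Subtract from original:
$174 - $87 = $87

$87


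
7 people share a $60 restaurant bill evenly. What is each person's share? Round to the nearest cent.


Total bill: $60
Number of people: 7
Each pays: $60 / 7 = $8.5714... ≈ $8.57

$8.57


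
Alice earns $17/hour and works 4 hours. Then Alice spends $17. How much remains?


Calculate earnings:
4 x $17 = $68
Subtract spending:
$68 - $17 = $51

$51


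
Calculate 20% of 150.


Convert percentage to decimal:
20% = 0.2
Multiply:
150 x 0.2 = 30

30


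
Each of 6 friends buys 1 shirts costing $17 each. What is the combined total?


Cost per person:
1 x $17 = $17
Group total:
6 x $17 = $102

$102


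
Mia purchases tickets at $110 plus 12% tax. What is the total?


Calculate the tax:
12% of $110 = $13.20
Add tax to price:
$110 + $13.20 = $123.20

$123.20


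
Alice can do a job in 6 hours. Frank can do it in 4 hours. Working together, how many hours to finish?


Alice's rate: 1/6 of the job per hour
Frank's rate: 1/4 of the job per hour
Combined rate: 1/6 + 1/4 = 5/12 per hour
Time = 1 / (5/12) = 12/5 = 2.4 hours

2.4 hours


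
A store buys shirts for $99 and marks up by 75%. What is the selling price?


Calculate the markup amount:
75% of $99 = $74.25
Add to cost:
$99 + $74.25 = $173.25

$173.25


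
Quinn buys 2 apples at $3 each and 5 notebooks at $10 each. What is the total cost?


Cost of apples:
2 x $3 = $6
Cost of notebooks:
5 x $10 = $50
Add both:
$6 + $50 = $56

$56


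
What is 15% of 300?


Convert percentage to decimal:
15% = 0.15
Multiply:
300 x 0.15 = 45

45


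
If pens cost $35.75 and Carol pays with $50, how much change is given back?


Start with the amount paid:
$50
Subtract the price:
$50 - $35.75 = $14.25

$14.25


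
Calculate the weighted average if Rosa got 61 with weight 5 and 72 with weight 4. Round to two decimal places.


Weighted sum:
5 x 61 + 4 x 72 = 593
Total weight:
5 + 4 = 9
Weighted average:
593 / 9 = 65.8888... ≈ 65.89

65.89


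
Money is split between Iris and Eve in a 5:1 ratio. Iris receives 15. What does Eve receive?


Find the multiplier:
15 / 5 = 3
Apply to Eve's share:
1 x 3 = 3

3


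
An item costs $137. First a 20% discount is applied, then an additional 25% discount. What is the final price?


First discount:
20% of $137 = $27.40
Price after first discount:
$137 - $27.40 = $109.60
Second discount:
25% of $109.60 = $27.40
Final price:
$109.60 - $27.40 = $82.20

$82.20


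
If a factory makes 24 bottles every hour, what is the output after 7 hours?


Production rate: 24 bottles per hour
Time: 7 hours
Total: 24 x 7 = 168 bottles

168 bottles


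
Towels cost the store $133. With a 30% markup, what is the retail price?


Calculate the markup amount:
30% of $133 = $39.90
Add to cost:
$133 + $39.90 = $172.90

$172.90


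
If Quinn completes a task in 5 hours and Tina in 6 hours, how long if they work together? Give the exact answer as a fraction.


Quinn's rate: 1/5 of the job per hour
Tina's rate: 1/6 of the job per hour
Combined rate: 1/5 + 1/6 = 11/30 per hour
Time = 1 / (11/30) = 30/11 hours (≈ 2.73 hours)

30/11 hours


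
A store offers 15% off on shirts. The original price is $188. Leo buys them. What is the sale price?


Calculate the discount amount:
15% of $188 = $28.20
Subtract from original:
$188 - $28.20 = $159.80

$159.80


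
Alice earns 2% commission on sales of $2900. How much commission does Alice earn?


Convert rate to decimal:
2% = 0.02
Multiply by sales:
$2900 x 0.02 = $58

$58


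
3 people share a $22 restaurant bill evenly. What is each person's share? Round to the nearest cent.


Total bill: $22
Number of people: 3
Each pays: $22 / 3 = $7.3333... ≈ $7.33

$7.33


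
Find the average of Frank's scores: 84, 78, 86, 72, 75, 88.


Add the scores:
84 + 78 + 86 + 72 + 75 + 88 = 483
Divide by the number of tests:
483 / 6 = 80.5

80.5


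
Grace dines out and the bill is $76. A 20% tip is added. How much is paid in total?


Calculate the tip:
20% of $76 = $15.20
Add tip to meal cost:
$76 + $15.20 = $91.20

$91.20


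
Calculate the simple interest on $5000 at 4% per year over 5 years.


Use the formula I = P x R x T / 100
P x R x T = 5000 x 4 x 5 = 100000
I = 100000 / 100 = $1000

$1000


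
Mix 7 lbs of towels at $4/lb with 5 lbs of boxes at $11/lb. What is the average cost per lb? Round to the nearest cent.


Cost of towels:
7 x $4 = $28
Cost of boxes:
5 x $11 = $55
Total cost: $28 + $55 = $83
Total weight: 12 lbs
Average: $83 / 12 = $6.9166... ≈ $6.92/lb

$6.92/lb


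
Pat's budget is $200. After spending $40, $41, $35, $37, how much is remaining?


Add up expenses:
$40 + $41 + $35 + $37 = $153
Subtract from budget:
$200 - $153 = $47

$47


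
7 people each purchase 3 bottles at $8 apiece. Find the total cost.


Cost per person:
3 x $8 = $24
Group total:
7 x $24 = $168

$168


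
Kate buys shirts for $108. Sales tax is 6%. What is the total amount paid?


Calculate the tax:
6% of $108 = $6.48
Add tax to price:
$108 + $6.48 = $114.48

$114.48


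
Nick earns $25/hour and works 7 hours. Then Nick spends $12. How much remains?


Calculate earnings:
7 x $25 = $175
Subtract spending:
$175 - $12 = $163

$163


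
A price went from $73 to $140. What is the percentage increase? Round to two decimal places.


Find the absolute change:
|140 - 73| = 67
Divide by original and multiply by 100:
67 / 73 x 100 = 91.7808...% ≈ 91.78%

91.78%


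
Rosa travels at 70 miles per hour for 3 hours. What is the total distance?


Use the formula: distance = speed x time
Speed = 70 mph, Time = 3 hours
70 x 3 = 210 miles

210 miles


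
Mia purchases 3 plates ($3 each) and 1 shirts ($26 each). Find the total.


Cost of plates:
3 x $3 = $9
Cost of shirts:
1 x $26 = $26
Add both:
$9 + $26 = $35

$35


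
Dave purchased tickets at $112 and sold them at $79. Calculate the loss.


Selling price = $79
Cost price = $112
Loss = cost price - selling price:
Loss = $112 - $79 = $33

$33


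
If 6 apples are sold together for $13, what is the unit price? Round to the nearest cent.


Total cost: $13
Number of items: 6
Unit price: $13 / 6 = $2.1666... ≈ $2.17

$2.17


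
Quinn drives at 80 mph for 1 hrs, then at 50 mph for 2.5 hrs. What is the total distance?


Leg 1 distance:
80 x 1 = 80 miles
Leg 2 distance:
50 x 2.5 = 125 miles
Total distance:
80 + 125 = 205 miles

205 miles


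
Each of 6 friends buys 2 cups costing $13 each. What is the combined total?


Cost per person:
2 x $13 = $26
Group total:
6 x $26 = $156

$156


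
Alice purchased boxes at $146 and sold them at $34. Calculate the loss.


Selling price = $34
Cost price = $146
Loss = cost price - selling price:
Loss = $146 - $34 = $112

$112


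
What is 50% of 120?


Convert percentage to decimal:
50% = 0.5
Multiply:
120 x 0.5 = 60

60


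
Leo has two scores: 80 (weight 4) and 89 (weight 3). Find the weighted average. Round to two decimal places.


Weighted sum:
4 x 80 + 3 x 89 = 587
Total weight:
4 + 3 = 7
Weighted average:
587 / 7 = 83.8571... ≈ 83.86

83.86


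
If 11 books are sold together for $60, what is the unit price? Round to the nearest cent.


Total cost: $60
Number of items: 11
Unit price: $60 / 11 = $5.4545... ≈ $5.45

$5.45


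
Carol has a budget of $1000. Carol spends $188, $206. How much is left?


Add up expenses:
$188 + $206 = $394
Subtract from budget:
$1000 - $394 = $606

$606


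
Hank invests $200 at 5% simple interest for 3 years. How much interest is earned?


Use the formula I = P x R x T / 100
P x R x T = 200 x 5 x 3 = 3000
I = 3000 / 100 = $30

$30


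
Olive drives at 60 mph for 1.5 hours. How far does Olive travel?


Use the formula: distance = speed x time
Speed = 60 mph, Time = 1.5 hours
60 x 1.5 = 90 miles

90 miles


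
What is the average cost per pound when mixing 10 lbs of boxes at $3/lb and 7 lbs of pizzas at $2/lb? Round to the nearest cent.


Cost of boxes:
10 x $3 = $30
Cost of pizzas:
7 x $2 = $14
Total cost: $30 + $14 = $44
Total weight: 17 lbs
Average: $44 / 17 = $2.5882... ≈ $2.59/lb

$2.59/lb


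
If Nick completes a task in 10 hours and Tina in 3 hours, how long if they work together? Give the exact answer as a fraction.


Nick's rate: 1/10 of the job per hour
Tina's rate: 1/3 of the job per hour
Combined rate: 1/10 + 1/3 = 13/30 per hour
Time = 1 / (13/30) = 30/13 hours (≈ 2.31 hours)

30/13 hours


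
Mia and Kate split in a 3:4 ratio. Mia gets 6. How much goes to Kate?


Find the multiplier:
6 / 3 = 2
Apply to Kate's share:
4 x 2 = 8

8


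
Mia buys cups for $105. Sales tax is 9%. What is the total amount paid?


Calculate the tax:
9% of $105 = $9.45
Add tax to price:
$105 + $9.45 = $114.45

$114.45


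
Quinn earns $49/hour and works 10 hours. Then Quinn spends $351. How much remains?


Calculate earnings:
10 x $49 = $490
Subtract spending:
$490 - $351 = $139

$139


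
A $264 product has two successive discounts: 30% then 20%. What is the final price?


First discount:
30% of $264 = $79.20
Price after first discount:
$264 - $79.20 = $184.80
Second discount:
20% of $184.80 = $36.96
Final price:
$184.80 - $36.96 = $147.84

$147.84


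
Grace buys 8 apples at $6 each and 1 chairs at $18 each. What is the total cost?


Cost of apples:
8 x $6 = $48
Cost of chairs:
1 x $18 = $18
Add both:
$48 + $18 = $66

$66


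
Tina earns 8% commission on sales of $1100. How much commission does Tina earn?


Convert rate to decimal:
8% = 0.08
Multiply by sales:
$1100 x 0.08 = $88

$88


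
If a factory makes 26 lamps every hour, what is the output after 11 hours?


Production rate: 26 lamps per hour
Time: 11 hours
Total: 26 x 11 = 286 lamps

286 lamps


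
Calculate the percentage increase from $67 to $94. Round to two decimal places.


Find the absolute change:
|94 - 67| = 27
Divide by original and multiply by 100:
27 / 67 x 100 = 40.2985...% ≈ 40.3%

40.3%


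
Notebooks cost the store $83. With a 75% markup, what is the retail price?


Calculate the markup amount:
75% of $83 = $62.25
Add to cost:
$83 + $62.25 = $145.25

$145.25


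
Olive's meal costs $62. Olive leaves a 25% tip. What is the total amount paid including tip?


Calculate the tip:
25% of $62 = $15.50
Add tip to meal cost:
$62 + $15.50 = $77.50

$77.50


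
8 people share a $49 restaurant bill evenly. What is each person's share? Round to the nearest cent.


Total bill: $49
Number of people: 8
Each pays: $49 / 8 = $6.125 ≈ $6.13

$6.13


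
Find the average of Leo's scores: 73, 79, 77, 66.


Add the scores:
73 + 79 + 77 + 66 = 295
Divide by the number of tests:
295 / 4 = 73.75

73.75


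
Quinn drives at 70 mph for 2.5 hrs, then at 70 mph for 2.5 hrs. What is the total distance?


Leg 1 distance:
70 x 2.5 = 175 miles
Leg 2 distance:
70 x 2.5 = 175 miles
Total distance:
175 + 175 = 350 miles

350 miles


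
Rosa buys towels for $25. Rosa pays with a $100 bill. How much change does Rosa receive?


Start with the amount paid:
$100
Subtract the price:
$100 - $25 = $75

$75


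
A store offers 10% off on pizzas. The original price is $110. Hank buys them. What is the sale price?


Calculate the discount amount:
10% of $110 = $11
Subtract from original:
$110 - $11 = $99

$99


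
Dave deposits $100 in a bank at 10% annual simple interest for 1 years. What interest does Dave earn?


Use the formula I = P x R x T / 100
P x R x T = 100 x 10 x 1 = 1000
I = 1000 / 100 = $10

$10


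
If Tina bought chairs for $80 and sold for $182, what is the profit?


Selling price = $182
Cost price = $80
Profit = selling price - cost price:
Profit = $182 - $80 = $102

$102


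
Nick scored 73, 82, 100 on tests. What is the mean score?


Add the scores:
73 + 82 + 100 = 255
Divide by the number of tests:
255 / 3 = 85

85


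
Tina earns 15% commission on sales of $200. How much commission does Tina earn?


Convert rate to decimal:
15% = 0.15
Multiply by sales:
$200 x 0.15 = $30

$30


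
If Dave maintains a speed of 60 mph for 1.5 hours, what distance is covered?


Use the formula: distance = speed x time
Speed = 60 mph, Time = 1.5 hours
60 x 1.5 = 90 miles

90 miles


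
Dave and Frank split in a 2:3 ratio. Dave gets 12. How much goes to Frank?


Find the multiplier:
12 / 2 = 6
Apply to Frank's share:
3 x 6 = 18

18


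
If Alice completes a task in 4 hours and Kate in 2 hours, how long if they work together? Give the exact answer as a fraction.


Alice's rate: 1/4 of the job per hour
Kate's rate: 1/2 of the job per hour
Combined rate: 1/4 + 1/2 = 3/4 per hour
Time = 1 / (3/4) = 4/3 hours (≈ 1.33 hours)

4/3 hours


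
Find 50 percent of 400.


Convert percentage to decimal:
50% = 0.5
Multiply:
400 x 0.5 = 200

200


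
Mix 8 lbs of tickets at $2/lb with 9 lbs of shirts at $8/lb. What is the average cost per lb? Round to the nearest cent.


Cost of tickets:
8 x $2 = $16
Cost of shirts:
9 x $8 = $72
Total cost: $16 + $72 = $88
Total weight: 17 lbs
Average: $88 / 17 = $5.1764... ≈ $5.18/lb

$5.18/lb


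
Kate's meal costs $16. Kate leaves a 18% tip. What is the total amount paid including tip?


Calculate the tip:
18% of $16 = $2.88
Add tip to meal cost:
$16 + $2.88 = $18.88

$18.88


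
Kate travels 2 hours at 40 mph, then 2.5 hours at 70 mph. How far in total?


Leg 1 distance:
40 x 2 = 80 miles
Leg 2 distance:
70 x 2.5 = 175 miles
Total distance:
80 + 175 = 255 miles

255 miles


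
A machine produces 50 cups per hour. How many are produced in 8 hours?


Production rate: 50 cups per hour
Time: 8 hours
Total: 50 x 8 = 400 cups

400 cups


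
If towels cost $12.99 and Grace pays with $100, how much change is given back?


Start with the amount paid:
$100
Subtract the price:
$100 - $12.99 = $87.01

$87.01


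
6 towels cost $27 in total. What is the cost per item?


Total cost: $27
Number of items: 6
Unit price: $27 / 6 = $4.50

$4.50


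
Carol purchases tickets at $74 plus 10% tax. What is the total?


Calculate the tax:
10% of $74 = $7.40
Add tax to price:
$74 + $7.40 = $81.40

$81.40


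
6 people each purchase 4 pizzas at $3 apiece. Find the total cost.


Cost per person:
4 x $3 = $12
Group total:
6 x $12 = $72

$72


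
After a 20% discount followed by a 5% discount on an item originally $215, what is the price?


First discount:
20% of $215 = $43
Price after first discount:
$215 - $43 = $172
Second discount:
5% of $172 = $8.60
Final price:
$172 - $8.60 = $163.40

$163.40


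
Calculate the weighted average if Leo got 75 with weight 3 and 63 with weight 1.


Weighted sum:
3 x 75 + 1 x 63 = 288
Total weight:
3 + 1 = 4
Weighted average:
288 / 4 = 72

72


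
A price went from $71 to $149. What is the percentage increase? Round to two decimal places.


Find the absolute change:
|149 - 71| = 78
Divide by original and multiply by 100:
78 / 71 x 100 = 109.8591...% ≈ 109.86%

109.86%


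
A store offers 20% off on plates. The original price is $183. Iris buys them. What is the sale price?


Calculate the discount amount:
20% of $183 = $36.60
Subtract from original:
$183 - $36.60 = $146.40

$146.40


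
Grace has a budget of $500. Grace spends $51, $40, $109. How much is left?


Add up expenses:
$51 + $40 + $109 = $200
Subtract from budget:
$500 - $200 = $300

$300


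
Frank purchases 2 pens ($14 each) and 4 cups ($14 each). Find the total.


Cost of pens:
2 x $14 = $28
Cost of cups:
4 x $14 = $56
Add both:
$28 + $56 = $84

$84


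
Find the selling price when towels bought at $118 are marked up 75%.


Calculate the markup amount:
75% of $118 = $88.50
Add to cost:
$118 + $88.50 = $206.50

$206.50


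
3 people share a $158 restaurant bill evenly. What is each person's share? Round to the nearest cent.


Total bill: $158
Number of people: 3
Each pays: $158 / 3 = $52.6666... ≈ $52.67

$52.67


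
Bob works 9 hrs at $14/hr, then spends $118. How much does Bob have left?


Calculate earnings:
9 x $14 = $126
Subtract spending:
$126 - $118 = $8

$8


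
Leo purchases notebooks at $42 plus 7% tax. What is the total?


Calculate the tax:
7% of $42 = $2.94
Add tax to price:
$42 + $2.94 = $44.94

$44.94


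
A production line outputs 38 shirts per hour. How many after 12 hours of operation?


Production rate: 38 shirts per hour
Time: 12 hours
Total: 38 x 12 = 456 shirts

456 shirts


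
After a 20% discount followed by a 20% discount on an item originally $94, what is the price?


First discount:
20% of $94 = $18.80
Price after first discount:
$94 - $18.80 = $75.20
Second discount:
20% of $75.20 = $15.04
Final price:
$75.20 - $15.04 = $60.16

$60.16


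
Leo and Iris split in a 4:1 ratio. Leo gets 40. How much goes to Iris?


Find the multiplier:
40 / 4 = 10
Apply to Iris's share:
1 x 10 = 10

10


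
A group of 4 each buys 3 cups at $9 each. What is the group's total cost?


Cost per person:
3 x $9 = $27
Group total:
4 x $27 = $108

$108


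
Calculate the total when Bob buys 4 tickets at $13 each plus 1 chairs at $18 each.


Cost of tickets:
4 x $13 = $52
Cost of chairs:
1 x $18 = $18
Add both:
$52 + $18 = $70

$70


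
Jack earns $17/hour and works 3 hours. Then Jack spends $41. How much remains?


Calculate earnings:
3 x $17 = $51
Subtract spending:
$51 - $41 = $10

$10


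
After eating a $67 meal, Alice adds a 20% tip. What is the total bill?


Calculate the tip:
20% of $67 = $13.40
Add tip to meal cost:
$67 + $13.40 = $80.40

$80.40


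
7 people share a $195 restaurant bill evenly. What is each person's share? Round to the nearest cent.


Total bill: $195
Number of people: 7
Each pays: $195 / 7 = $27.8571... ≈ $27.86

$27.86


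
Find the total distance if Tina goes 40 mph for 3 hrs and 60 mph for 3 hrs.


Leg 1 distance:
40 x 3 = 120 miles
Leg 2 distance:
60 x 3 = 180 miles
Total distance:
120 + 180 = 300 miles

300 miles


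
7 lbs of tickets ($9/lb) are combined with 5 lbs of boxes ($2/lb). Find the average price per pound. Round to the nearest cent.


Cost of tickets:
7 x $9 = $63
Cost of boxes:
5 x $2 = $10
Total cost: $63 + $10 = $73
Total weight: 12 lbs
Average: $73 / 12 = $6.0833... ≈ $6.08/lb

$6.08/lb


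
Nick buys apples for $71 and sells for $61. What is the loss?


Selling price = $61
Cost price = $71
Loss = cost price - selling price:
Loss = $71 - $61 = $10

$10


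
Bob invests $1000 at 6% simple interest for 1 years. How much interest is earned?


Use the formula I = P x R x T / 100
P x R x T = 1000 x 6 x 1 = 6000
I = 6000 / 100 = $60

$60


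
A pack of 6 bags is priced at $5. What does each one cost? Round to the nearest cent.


Total cost: $5
Number of items: 6
Unit price: $5 / 6 = $0.8333... ≈ $0.83

$0.83


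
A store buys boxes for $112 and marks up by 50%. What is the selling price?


Calculate the markup amount:
50% of $112 = $56
Add to cost:
$112 + $56 = $168

$168


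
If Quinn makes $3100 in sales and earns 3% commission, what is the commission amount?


Convert rate to decimal:
3% = 0.03
Multiply by sales:
$3100 x 0.03 = $93

$93


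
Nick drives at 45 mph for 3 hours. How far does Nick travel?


Use the formula: distance = speed x time
Speed = 45 mph, Time = 3 hours
45 x 3 = 135 miles

135 miles


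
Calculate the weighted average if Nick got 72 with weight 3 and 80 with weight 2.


Weighted sum:
3 x 72 + 2 x 80 = 376
Total weight:
3 + 2 = 5
Weighted average:
376 / 5 = 75.2

75.2


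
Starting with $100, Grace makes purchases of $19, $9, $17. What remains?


Add up expenses:
$19 + $9 + $17 = $45
Subtract from budget:
$100 - $45 = $55

$55


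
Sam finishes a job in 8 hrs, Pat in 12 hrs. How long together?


Sam's rate: 1/8 of the job per hour
Pat's rate: 1/12 of the job per hour
Combined rate: 1/8 + 1/12 = 5/24 per hour
Time = 1 / (5/24) = 24/5 = 4.8 hours

4.8 hours


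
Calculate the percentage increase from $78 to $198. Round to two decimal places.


Find the absolute change:
|198 - 78| = 120
Divide by original and multiply by 100:
120 / 78 x 100 = 153.8461...% ≈ 153.85%

153.85%


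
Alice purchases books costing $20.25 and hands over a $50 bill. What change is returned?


Start with the amount paid:
$50
Subtract the price:
$50 - $20.25 = $29.75

$29.75


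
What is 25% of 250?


Convert percentage to decimal:
25% = 0.25
Multiply:
250 x 0.25 = 62.5

62.5


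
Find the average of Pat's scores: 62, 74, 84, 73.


Add the scores:
62 + 74 + 84 + 73 = 293
Divide by the number of tests:
293 / 4 = 73.25

73.25


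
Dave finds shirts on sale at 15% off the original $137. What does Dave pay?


Calculate the discount amount:
15% of $137 = $20.55
Subtract from original:
$137 - $20.55 = $116.45

$116.45


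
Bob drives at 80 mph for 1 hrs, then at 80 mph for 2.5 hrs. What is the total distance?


Leg 1 distance:
80 x 1 = 80 miles
Leg 2 distance:
80 x 2.5 = 200 miles
Total distance:
80 + 200 = 280 miles

280 miles


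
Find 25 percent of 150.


Convert percentage to decimal:
25% = 0.25
Multiply:
150 x 0.25 = 37.5

37.5


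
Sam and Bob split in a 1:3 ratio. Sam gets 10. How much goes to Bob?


Find the multiplier:
10 / 1 = 10
Apply to Bob's share:
3 x 10 = 30

30


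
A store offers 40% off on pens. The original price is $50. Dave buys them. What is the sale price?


Calculate the discount amount:
40% of $50 = $20
Subtract from original:
$50 - $20 = $30

$30


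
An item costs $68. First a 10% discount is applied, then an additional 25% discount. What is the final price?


First discount:
10% of $68 = $6.80
Price after first discount:
$68 - $6.80 = $61.20
Second discount:
25% of $61.20 = $15.30
Final price:
$61.20 - $15.30 = $45.90

$45.90


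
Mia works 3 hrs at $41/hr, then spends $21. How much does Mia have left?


Calculate earnings:
3 x $41 = $123
Subtract spending:
$123 - $21 = $102

$102


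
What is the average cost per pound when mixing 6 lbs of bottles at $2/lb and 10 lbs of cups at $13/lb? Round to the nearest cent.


Cost of bottles:
6 x $2 = $12
Cost of cups:
10 x $13 = $130
Total cost: $12 + $130 = $142
Total weight: 16 lbs
Average: $142 / 16 = $8.875 ≈ $8.88/lb

$8.88/lb


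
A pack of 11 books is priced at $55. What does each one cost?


Total cost: $55
Number of items: 11
Unit price: $55 / 11 = $5

$5


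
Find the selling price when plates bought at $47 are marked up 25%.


Calculate the markup amount:
25% of $47 = $11.75
Add to cost:
$47 + $11.75 = $58.75

$58.75


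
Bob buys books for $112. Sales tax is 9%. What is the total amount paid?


Calculate the tax:
9% of $112 = $10.08
Add tax to price:
$112 + $10.08 = $122.08

$122.08


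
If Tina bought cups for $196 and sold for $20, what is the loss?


Selling price = $20
Cost price = $196
Loss = cost price - selling price:
Loss = $196 - $20 = $176

$176


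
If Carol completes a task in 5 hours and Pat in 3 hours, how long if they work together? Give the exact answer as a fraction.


Carol's rate: 1/5 of the job per hour
Pat's rate: 1/3 of the job per hour
Combined rate: 1/5 + 1/3 = 8/15 per hour
Time = 1 / (8/15) = 15/8 hours (≈ 1.88 hours)

15/8 hours


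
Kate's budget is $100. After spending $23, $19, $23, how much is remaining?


Add up expenses:
$23 + $19 + $23 = $65
Subtract from budget:
$100 - $65 = $35

$35


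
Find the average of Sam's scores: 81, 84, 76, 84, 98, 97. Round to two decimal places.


Add the scores:
81 + 84 + 76 + 84 + 98 + 97 = 520
Divide by the number of tests:
520 / 6 = 86.6666... ≈ 86.67

86.67


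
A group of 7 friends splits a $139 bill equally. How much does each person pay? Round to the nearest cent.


Total bill: $139
Number of people: 7
Each pays: $139 / 7 = $19.8571... ≈ $19.86

$19.86


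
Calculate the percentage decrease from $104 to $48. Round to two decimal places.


Find the absolute change:
|48 - 104| = 56
Divide by original and multiply by 100:
56 / 104 x 100 = 53.8461...% ≈ 53.85%

53.85%


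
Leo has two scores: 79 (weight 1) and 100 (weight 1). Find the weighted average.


Weighted sum:
1 x 79 + 1 x 100 = 179
Total weight:
1 + 1 = 2
Weighted average:
179 / 2 = 89.5

89.5


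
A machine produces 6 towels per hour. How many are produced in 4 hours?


Production rate: 6 towels per hour
Time: 4 hours
Total: 6 x 4 = 24 towels

24 towels


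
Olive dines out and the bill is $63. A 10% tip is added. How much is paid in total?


Calculate the tip:
10% of $63 = $6.30
Add tip to meal cost:
$63 + $6.30 = $69.30

$69.30


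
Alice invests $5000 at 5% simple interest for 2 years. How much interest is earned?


Use the formula I = P x R x T / 100
P x R x T = 5000 x 5 x 2 = 50000
I = 50000 / 100 = $500

$500


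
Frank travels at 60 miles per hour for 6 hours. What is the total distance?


Use the formula: distance = speed x time
Speed = 60 mph, Time = 6 hours
60 x 6 = 360 miles

360 miles


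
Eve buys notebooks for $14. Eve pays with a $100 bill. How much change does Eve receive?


Start with the amount paid:
$100
Subtract the price:
$100 - $14 = $86

$86


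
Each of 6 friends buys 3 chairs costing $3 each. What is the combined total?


Cost per person:
3 x $3 = $9
Group total:
6 x $9 = $54

$54


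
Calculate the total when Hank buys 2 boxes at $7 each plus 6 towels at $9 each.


Cost of boxes:
2 x $7 = $14
Cost of towels:
6 x $9 = $54
Add both:
$14 + $54 = $68

$68


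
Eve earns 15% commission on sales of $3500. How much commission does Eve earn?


Convert rate to decimal:
15% = 0.15
Multiply by sales:
$3500 x 0.15 = $525

$525


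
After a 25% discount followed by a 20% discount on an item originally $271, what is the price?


First discount:
25% of $271 = $67.75
Price after first discount:
$271 - $67.75 = $203.25
Second discount:
20% of $203.25 = $40.65
Final price:
$203.25 - $40.65 = $162.60

$162.60


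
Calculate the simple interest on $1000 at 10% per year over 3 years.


Use the formula I = P x R x T / 100
P x R x T = 1000 x 10 x 3 = 30000
I = 30000 / 100 = $300

$300


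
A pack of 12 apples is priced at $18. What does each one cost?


Total cost: $18
Number of items: 12
Unit price: $18 / 12 = $1.50

$1.50


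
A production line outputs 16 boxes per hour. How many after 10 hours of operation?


Production rate: 16 boxes per hour
Time: 10 hours
Total: 16 x 10 = 160 boxes

160 boxes


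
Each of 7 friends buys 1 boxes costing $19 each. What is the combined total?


Cost per person:
1 x $19 = $19
Group total:
7 x $19 = $133

$133


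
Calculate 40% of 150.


Convert percentage to decimal:
40% = 0.4
Multiply:
150 x 0.4 = 60

60


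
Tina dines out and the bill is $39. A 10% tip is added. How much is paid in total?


Calculate the tip:
10% of $39 = $3.90
Add tip to meal cost:
$39 + $3.90 = $42.90

$42.90


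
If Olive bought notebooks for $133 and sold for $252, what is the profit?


Selling price = $252
Cost price = $133
Profit = selling price - cost price:
Profit = $252 - $133 = $119

$119


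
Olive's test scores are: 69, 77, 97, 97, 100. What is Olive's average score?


Add the scores:
69 + 77 + 97 + 97 + 100 = 440
Divide by the number of tests:
440 / 5 = 88

88


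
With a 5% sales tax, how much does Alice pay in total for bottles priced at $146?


Calculate the tax:
5% of $146 = $7.30
Add tax to price:
$146 + $7.30 = $153.30

$153.30


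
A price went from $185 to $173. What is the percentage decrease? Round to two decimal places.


Find the absolute change:
|173 - 185| = 12
Divide by original and multiply by 100:
12 / 185 x 100 = 6.4864...% ≈ 6.49%

6.49%


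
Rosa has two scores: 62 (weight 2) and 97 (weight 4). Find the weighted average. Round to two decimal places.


Weighted sum:
2 x 62 + 4 x 97 = 512
Total weight:
2 + 4 = 6
Weighted average:
512 / 6 = 85.3333... ≈ 85.33

85.33


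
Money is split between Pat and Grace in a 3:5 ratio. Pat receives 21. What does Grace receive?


Find the multiplier:
21 / 3 = 7
Apply to Grace's share:
5 x 7 = 35

35


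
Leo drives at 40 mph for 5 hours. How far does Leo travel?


Use the formula: distance = speed x time
Speed = 40 mph, Time = 5 hours
40 x 5 = 200 miles

200 miles


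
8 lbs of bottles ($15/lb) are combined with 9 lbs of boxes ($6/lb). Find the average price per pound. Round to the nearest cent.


Cost of bottles:
8 x $15 = $120
Cost of boxes:
9 x $6 = $54
Total cost: $120 + $54 = $174
Total weight: 17 lbs
Average: $174 / 17 = $10.2352... ≈ $10.24/lb

$10.24/lb


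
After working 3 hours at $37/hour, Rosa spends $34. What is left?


Calculate earnings:
3 x $37 = $111
Subtract spending:
$111 - $34 = $77

$77


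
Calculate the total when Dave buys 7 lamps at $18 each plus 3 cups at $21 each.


Cost of lamps:
7 x $18 = $126
Cost of cups:
3 x $21 = $63
Add both:
$126 + $63 = $189

$189


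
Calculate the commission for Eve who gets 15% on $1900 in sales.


Convert rate to decimal:
15% = 0.15
Multiply by sales:
$1900 x 0.15 = $285

$285


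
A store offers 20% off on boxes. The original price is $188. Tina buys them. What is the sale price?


Calculate the discount amount:
20% of $188 = $37.60
Subtract from original:
$188 - $37.60 = $150.40

$150.40


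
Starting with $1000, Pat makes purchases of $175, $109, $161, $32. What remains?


Add up expenses:
$175 + $109 + $161 + $32 = $477
Subtract from budget:
$1000 - $477 = $523

$523


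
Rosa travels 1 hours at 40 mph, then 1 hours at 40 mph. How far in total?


Leg 1 distance:
40 x 1 = 40 miles
Leg 2 distance:
40 x 1 = 40 miles
Total distance:
40 + 40 = 80 miles

80 miles


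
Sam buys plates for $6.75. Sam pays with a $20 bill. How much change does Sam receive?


Start with the amount paid:
$20
Subtract the price:
$20 - $6.75 = $13.25

$13.25


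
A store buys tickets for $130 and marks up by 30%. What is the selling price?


Calculate the markup amount:
30% of $130 = $39
Add to cost:
$130 + $39 = $169

$169


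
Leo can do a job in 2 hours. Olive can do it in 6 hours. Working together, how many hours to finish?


Leo's rate: 1/2 of the job per hour
Olive's rate: 1/6 of the job per hour
Combined rate: 1/2 + 1/6 = 2/3 per hour
Time = 1 / (2/3) = 3/2 = 1.5 hours

1.5 hours


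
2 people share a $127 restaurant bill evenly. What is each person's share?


Total bill: $127
Number of people: 2
Each pays: $127 / 2 = $63.50

$63.50


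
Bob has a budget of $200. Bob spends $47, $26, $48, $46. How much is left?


Add up expenses:
$47 + $26 + $48 + $46 = $167
Subtract from budget:
$200 - $167 = $33

$33


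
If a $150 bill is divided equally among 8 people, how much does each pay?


Total bill: $150
Number of people: 8
Each pays: $150 / 8 = $18.75

$18.75


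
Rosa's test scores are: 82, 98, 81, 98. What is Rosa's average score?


Add the scores:
82 + 98 + 81 + 98 = 359
Divide by the number of tests:
359 / 4 = 89.75

89.75


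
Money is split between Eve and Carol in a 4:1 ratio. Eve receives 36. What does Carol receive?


Find the multiplier:
36 / 4 = 9
Apply to Carol's share:
1 x 9 = 9

9


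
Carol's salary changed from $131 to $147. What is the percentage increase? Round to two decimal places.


Find the absolute change:
|147 - 131| = 16
Divide by original and multiply by 100:
16 / 131 x 100 = 12.2137...% ≈ 12.21%

12.21%


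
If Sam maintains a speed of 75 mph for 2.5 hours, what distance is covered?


Use the formula: distance = speed x time
Speed = 75 mph, Time = 2.5 hours
75 x 2.5 = 187.5 miles

187.5 miles


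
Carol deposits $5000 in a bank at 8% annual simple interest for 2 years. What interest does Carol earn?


Use the formula I = P x R x T / 100
P x R x T = 5000 x 8 x 2 = 80000
I = 80000 / 100 = $800

$800


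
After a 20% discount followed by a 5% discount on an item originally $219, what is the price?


First discount:
20% of $219 = $43.80
Price after first discount:
$219 - $43.80 = $175.20
Second discount:
5% of $175.20 = $8.76
Final price:
$175.20 - $8.76 = $166.44

$166.44


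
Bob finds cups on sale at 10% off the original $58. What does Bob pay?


Calculate the discount amount:
10% of $58 = $5.80
Subtract from original:
$58 - $5.80 = $52.20

$52.20


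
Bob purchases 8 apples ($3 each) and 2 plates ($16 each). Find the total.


Cost of apples:
8 x $3 = $24
Cost of plates:
2 x $16 = $32
Add both:
$24 + $32 = $56

$56


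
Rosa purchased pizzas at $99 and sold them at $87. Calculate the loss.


Selling price = $87
Cost price = $99
Loss = cost price - selling price:
Loss = $99 - $87 = $12

$12


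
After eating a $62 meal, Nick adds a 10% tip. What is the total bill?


Calculate the tip:
10% of $62 = $6.20
Add tip to meal cost:
$62 + $6.20 = $68.20

$68.20


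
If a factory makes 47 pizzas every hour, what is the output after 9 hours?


Production rate: 47 pizzas per hour
Time: 9 hours
Total: 47 x 9 = 423 pizzas

423 pizzas


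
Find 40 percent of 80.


Convert percentage to decimal:
40% = 0.4
Multiply:
80 x 0.4 = 32

32


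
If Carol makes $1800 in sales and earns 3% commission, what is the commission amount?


Convert rate to decimal:
3% = 0.03
Multiply by sales:
$1800 x 0.03 = $54

$54


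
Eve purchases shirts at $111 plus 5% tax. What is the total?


Calculate the tax:
5% of $111 = $5.55
Add tax to price:
$111 + $5.55 = $116.55

$116.55


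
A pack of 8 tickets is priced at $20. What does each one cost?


Total cost: $20
Number of items: 8
Unit price: $20 / 8 = $2.50

$2.50


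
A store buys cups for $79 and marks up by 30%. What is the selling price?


Calculate the markup amount:
30% of $79 = $23.70
Add to cost:
$79 + $23.70 = $102.70

$102.70


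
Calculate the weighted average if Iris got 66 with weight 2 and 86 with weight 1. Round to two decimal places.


Weighted sum:
2 x 66 + 1 x 86 = 218
Total weight:
2 + 1 = 3
Weighted average:
218 / 3 = 72.6666... ≈ 72.67

72.67


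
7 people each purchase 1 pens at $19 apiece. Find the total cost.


Cost per person:
1 x $19 = $19
Group total:
7 x $19 = $133

$133


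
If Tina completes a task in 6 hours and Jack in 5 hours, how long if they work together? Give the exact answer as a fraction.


Tina's rate: 1/6 of the job per hour
Jack's rate: 1/5 of the job per hour
Combined rate: 1/6 + 1/5 = 11/30 per hour
Time = 1 / (11/30) = 30/11 hours (≈ 2.73 hours)

30/11 hours


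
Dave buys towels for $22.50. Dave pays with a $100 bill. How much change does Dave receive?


Start with the amount paid:
$100
Subtract the price:
$100 - $22.50 = $77.50

$77.50


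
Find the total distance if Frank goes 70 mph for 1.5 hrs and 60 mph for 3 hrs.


Leg 1 distance:
70 x 1.5 = 105 miles
Leg 2 distance:
60 x 3 = 180 miles
Total distance:
105 + 180 = 285 miles

285 miles


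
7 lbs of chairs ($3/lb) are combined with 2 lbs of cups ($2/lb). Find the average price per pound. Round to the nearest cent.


Cost of chairs:
7 x $3 = $21
Cost of cups:
2 x $2 = $4
Total cost: $21 + $4 = $25
Total weight: 9 lbs
Average: $25 / 9 = $2.7777... ≈ $2.78/lb

$2.78/lb


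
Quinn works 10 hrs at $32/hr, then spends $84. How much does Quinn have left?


Calculate earnings:
10 x $32 = $320
Subtract spending:
$320 - $84 = $236

$236
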